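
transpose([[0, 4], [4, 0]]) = [[0, 4], [4, 0]]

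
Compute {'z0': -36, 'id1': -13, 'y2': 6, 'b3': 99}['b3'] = 99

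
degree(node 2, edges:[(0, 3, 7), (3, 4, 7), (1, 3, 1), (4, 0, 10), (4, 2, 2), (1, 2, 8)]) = incident: (4,2), (1,2)
= 2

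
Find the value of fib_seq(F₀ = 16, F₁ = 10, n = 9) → F_2 = F_1 + F_0 = 26
F_3 = F_2 + F_1 = 36
F_4 = F_3 + F_2 = 62
...
= [16, 10, 26, 36, 62, 98, 160, 258, 418]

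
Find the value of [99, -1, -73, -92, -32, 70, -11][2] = -73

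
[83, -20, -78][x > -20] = [83]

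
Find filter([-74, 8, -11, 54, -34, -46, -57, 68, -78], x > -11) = [8, 54, 68]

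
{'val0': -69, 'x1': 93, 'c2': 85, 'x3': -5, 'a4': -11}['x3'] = -5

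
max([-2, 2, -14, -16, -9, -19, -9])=2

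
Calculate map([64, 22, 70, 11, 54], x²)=(64)²=4096, (22)²=484, (70)²=4900, (11)²=121, (54)²=2916
= [4096, 484, 4900, 121, 2916]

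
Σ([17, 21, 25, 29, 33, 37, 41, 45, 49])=297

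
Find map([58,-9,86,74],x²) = [3364, 81, 7396, 5476]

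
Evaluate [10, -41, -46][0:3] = [10, -41, -46]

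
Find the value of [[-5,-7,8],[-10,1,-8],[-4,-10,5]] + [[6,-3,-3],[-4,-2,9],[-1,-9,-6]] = [[1, -10, 5], [-14, -1, 1], [-5, -19, -1]]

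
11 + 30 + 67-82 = 26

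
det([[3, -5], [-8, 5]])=(3)*(5) - (-5)*(-8)
= -25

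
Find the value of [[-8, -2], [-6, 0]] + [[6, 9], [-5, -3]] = [[-2, 7], [-11, -3]]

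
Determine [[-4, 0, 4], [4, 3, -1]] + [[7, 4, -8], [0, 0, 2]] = [[3, 4, -4], [4, 3, 1]]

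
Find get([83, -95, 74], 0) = 83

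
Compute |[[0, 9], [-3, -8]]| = (0)*(-8) - (9)*(-3)
= 27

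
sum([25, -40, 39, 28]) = 52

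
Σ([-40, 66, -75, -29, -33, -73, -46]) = -230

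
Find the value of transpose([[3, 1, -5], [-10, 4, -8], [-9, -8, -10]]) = [[3, -10, -9], [1, 4, -8], [-5, -8, -10]]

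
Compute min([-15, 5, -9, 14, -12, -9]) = -15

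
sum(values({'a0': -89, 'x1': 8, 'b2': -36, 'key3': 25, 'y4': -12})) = -104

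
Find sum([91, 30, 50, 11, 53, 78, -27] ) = 91 + 30 + 50 + 11 + 53 + 78 + (-27)
= 286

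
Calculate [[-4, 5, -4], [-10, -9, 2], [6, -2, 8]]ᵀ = [[-4, -10, 6], [5, -9, -2], [-4, 2, 8]]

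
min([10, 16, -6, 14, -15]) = -15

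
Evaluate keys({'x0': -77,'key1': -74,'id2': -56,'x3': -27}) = ['x0', 'key1', 'id2', 'x3']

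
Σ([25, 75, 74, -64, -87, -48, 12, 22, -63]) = -54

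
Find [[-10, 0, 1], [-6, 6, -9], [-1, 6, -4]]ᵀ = [[-10, -6, -1], [0, 6, 6], [1, -9, -4]]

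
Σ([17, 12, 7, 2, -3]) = 17 + 12 + 7 + 2 + (-3)
= 35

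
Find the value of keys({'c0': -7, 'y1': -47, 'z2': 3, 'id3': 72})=['c0', 'y1', 'z2', 'id3']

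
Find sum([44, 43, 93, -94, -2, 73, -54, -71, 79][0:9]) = slice → [44, 43, 93, -94, -2, 73, -54, -71, 79]
44 + 43 + 93 + (-94) + (-2) + 73 + (-54) + (-71) + 79
= 111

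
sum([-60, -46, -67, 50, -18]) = (-60) + (-46) + (-67) + 50 + (-18)
= -141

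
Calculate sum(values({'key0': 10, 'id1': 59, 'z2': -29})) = 40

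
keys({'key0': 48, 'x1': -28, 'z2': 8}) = ['key0', 'x1', 'z2']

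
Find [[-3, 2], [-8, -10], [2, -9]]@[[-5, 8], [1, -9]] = C[0][0] = (-3)*(-5) + (2)*(1) = 17
C[0][1] = (-3)*(8) + (2)*(-9) = -42
C[1][0] = (-8)*(-5) + (-10)*(1) = 30
C[1][1] = (-8)*(8) + (-10)*(-9) = 26
C[2][0] = (2)*(-5) + (-9)*(1) = -19
C[2][1] = (2)*(8) + (-9)*(-9) = 97
= [[17, -42], [30, 26], [-19, 97]]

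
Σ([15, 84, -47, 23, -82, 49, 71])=15 + 84 + (-47) + 23 + (-82) + 49 + 71
= 113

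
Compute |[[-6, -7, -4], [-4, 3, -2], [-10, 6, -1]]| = (1)*(-6)*det([[3, -2], [6, -1]]) + (-1)*(-7)*det([[-4, -2], [-10, -1]]) + (1)*(-4)*det([[-4, 3], [-10, 6]])
= -54 + -112 + -24
= -190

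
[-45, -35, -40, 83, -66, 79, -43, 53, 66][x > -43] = [-35, -40, 83, 79, 53, 66]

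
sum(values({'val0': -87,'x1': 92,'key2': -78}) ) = -73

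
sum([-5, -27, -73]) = -105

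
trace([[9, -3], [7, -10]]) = -1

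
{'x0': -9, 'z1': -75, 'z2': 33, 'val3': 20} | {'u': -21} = {'x0': -9, 'z1': -75, 'z2': 33, 'val3': 20, 'u': -21}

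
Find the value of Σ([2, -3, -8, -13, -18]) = -40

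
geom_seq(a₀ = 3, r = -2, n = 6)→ a_0 = 3*(-2)^0 = 3
a_1 = 3*(-2)^1 = -6
a_2 = 3*(-2)^2 = 12
...
= [3, -6, 12, -24, 48, -96]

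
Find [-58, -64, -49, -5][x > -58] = [-49, -5]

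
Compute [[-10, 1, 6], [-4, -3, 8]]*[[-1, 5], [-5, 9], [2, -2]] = C[0][0] = (-10)*(-1) + (1)*(-5) + (6)*(2) = 17
C[0][1] = (-10)*(5) + (1)*(9) + (6)*(-2) = -53
C[1][0] = (-4)*(-1) + (-3)*(-5) + (8)*(2) = 35
C[1][1] = (-4)*(5) + (-3)*(9) + (8)*(-2) = -63
= [[17, -53], [35, -63]]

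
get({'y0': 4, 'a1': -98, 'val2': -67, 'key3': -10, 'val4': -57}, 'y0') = 4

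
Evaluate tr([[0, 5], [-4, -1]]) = -1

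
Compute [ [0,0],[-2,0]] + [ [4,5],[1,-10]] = [[4, 5], [-1, -10]]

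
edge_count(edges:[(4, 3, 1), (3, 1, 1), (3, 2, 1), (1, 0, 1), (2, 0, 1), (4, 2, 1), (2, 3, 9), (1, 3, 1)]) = 8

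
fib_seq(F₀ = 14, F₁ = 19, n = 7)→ F_2 = F_1 + F_0 = 33
F_3 = F_2 + F_1 = 52
F_4 = F_3 + F_2 = 85
...
= [14, 19, 33, 52, 85, 137, 222]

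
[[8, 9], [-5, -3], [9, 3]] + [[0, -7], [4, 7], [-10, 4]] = [[8, 2], [-1, 4], [-1, 7]]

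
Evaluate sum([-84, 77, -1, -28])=-36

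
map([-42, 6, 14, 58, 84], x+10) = [-32, 16, 24, 68, 94]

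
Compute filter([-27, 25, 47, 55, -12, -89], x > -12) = [25, 47, 55]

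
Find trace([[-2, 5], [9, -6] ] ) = diagonal: (-2) + (-6)
= -8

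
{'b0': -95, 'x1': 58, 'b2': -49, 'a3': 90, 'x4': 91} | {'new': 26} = {'b0': -95, 'x1': 58, 'b2': -49, 'a3': 90, 'x4': 91, 'new': 26}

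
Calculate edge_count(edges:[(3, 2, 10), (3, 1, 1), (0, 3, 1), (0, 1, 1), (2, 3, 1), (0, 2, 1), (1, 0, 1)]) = 7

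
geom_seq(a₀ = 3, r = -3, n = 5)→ a_0 = 3*(-3)^0 = 3
a_1 = 3*(-3)^1 = -9
a_2 = 3*(-3)^2 = 27
...
= [3, -9, 27, -81, 243]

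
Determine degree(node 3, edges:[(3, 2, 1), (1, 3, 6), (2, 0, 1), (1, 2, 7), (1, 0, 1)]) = 2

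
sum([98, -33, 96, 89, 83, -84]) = 249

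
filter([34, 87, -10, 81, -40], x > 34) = [87, 81]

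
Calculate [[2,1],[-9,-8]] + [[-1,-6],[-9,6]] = [[1, -5], [-18, -2]]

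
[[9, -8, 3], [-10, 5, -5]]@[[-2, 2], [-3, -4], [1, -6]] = [[9, 32], [0, -10]]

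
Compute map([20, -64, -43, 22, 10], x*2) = [40, -128, -86, 44, 20]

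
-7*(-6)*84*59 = 208152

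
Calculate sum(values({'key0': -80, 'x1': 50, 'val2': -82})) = (-80) + 50 + (-82)
= -112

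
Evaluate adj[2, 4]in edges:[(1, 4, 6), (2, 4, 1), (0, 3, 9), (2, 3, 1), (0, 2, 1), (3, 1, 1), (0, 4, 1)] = 1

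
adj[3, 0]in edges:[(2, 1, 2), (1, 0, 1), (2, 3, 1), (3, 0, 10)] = 10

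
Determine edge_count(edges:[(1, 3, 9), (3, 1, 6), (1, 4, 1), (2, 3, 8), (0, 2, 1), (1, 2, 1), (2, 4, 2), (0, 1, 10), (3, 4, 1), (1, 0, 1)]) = 10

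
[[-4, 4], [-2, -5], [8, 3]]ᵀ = [[-4, -2, 8], [4, -5, 3]]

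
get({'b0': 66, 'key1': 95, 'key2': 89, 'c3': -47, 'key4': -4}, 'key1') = 95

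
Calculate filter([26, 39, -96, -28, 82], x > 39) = keep x where x > 39: 26✗, 39✗, -96✗, -28✗, 82✓
= [82]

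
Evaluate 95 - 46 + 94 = 143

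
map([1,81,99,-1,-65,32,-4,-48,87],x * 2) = 1*2=2, 81*2=162, 99*2=198, -1*2=-2, -65*2=-130, 32*2=64, -4*2=-8, -48*2=-96, 87*2=174
= [2, 162, 198, -2, -130, 64, -8, -96, 174]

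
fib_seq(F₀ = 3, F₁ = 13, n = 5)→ F_2 = F_1 + F_0 = 16
F_3 = F_2 + F_1 = 29
F_4 = F_3 + F_2 = 45
= [3, 13, 16, 29, 45]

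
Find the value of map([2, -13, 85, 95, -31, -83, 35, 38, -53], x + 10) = [12, -3, 95, 105, -21, -73, 45, 48, -43]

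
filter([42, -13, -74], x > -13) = keep x where x > -13: 42✓, -13✗, -74✗
= [42]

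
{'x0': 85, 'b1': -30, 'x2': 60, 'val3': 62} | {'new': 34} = {'x0': 85, 'b1': -30, 'x2': 60, 'val3': 62, 'new': 34}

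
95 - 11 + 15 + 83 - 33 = 149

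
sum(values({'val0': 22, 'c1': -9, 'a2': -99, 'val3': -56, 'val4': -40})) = -182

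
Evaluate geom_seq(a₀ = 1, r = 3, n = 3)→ a_0 = 1*3^0 = 1
a_1 = 1*3^1 = 3
a_2 = 1*3^2 = 9
= [1, 3, 9]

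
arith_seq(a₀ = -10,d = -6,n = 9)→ [-10, -16, -22, -28, -34, -40, -46, -52, -58]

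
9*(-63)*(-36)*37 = 755244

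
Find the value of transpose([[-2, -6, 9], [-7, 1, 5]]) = [[-2, -7], [-6, 1], [9, 5]]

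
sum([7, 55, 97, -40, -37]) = 82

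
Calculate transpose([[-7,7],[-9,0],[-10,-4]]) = [[-7, -9, -10], [7, 0, -4]]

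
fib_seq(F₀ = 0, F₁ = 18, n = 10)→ F_2 = F_1 + F_0 = 18
F_3 = F_2 + F_1 = 36
F_4 = F_3 + F_2 = 54
...
= [0, 18, 18, 36, 54, 90, 144, 234, 378, 612]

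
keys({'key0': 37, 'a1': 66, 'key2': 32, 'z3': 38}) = ['key0', 'a1', 'key2', 'z3']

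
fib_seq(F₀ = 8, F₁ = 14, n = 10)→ F_2 = F_1 + F_0 = 22
F_3 = F_2 + F_1 = 36
F_4 = F_3 + F_2 = 58
...
= [8, 14, 22, 36, 58, 94, 152, 246, 398, 644]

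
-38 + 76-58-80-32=-132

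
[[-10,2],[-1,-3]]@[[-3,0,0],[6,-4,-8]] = C[0][0] = (-10)*(-3) + (2)*(6) = 42
C[0][1] = (-10)*(0) + (2)*(-4) = -8
C[0][2] = (-10)*(0) + (2)*(-8) = -16
C[1][0] = (-1)*(-3) + (-3)*(6) = -15
C[1][1] = (-1)*(0) + (-3)*(-4) = 12
C[1][2] = (-1)*(0) + (-3)*(-8) = 24
= [[42, -8, -16], [-15, 12, 24]]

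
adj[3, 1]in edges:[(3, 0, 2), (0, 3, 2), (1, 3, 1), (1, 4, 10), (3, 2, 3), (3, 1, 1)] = 1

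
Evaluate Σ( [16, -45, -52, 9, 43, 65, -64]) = 16 + (-45) + (-52) + 9 + 43 + 65 + (-64)
= -28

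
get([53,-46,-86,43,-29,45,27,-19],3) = 43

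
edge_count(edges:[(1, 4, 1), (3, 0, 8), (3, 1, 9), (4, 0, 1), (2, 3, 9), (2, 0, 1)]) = 6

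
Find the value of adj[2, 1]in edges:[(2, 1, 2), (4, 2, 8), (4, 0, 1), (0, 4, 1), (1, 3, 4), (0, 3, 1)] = 2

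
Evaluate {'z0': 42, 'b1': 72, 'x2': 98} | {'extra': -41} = {'z0': 42, 'b1': 72, 'x2': 98, 'extra': -41}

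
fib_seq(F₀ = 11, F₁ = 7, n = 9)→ [11, 7, 18, 25, 43, 68, 111, 179, 290]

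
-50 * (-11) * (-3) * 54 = -89100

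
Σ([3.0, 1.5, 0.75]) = 3.0 + 1.5 + 0.75
= 5.25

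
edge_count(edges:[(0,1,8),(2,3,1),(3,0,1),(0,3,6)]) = 4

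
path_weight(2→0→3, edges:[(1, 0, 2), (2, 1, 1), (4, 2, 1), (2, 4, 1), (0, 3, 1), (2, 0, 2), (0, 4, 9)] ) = w(2→0)=2 + w(0→3)=1
= 3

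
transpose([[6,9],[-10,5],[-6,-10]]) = [[6, -10, -6], [9, 5, -10]]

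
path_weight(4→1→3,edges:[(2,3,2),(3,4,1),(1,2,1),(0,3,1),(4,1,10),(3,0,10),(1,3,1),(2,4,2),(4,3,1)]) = w(4→1)=10 + w(1→3)=1
= 11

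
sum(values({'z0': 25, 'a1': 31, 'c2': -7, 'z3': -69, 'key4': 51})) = 25 + 31 + (-7) + (-69) + 51
= 31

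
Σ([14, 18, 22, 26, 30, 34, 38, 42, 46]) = 270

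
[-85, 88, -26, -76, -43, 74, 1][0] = -85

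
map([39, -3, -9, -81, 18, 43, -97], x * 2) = [78, -6, -18, -162, 36, 86, -194]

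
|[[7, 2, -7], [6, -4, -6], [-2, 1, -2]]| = 160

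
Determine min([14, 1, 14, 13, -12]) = -12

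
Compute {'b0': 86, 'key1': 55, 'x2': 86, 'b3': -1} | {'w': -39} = {'b0': 86, 'key1': 55, 'x2': 86, 'b3': -1, 'w': -39}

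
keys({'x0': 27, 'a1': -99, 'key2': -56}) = ['x0', 'a1', 'key2']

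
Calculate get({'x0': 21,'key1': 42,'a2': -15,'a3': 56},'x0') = 21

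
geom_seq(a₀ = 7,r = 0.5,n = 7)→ [7.0, 3.5, 1.75, 0.875, 0.4375, 0.21875, 0.109375]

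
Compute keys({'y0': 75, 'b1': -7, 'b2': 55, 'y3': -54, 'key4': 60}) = ['y0', 'b1', 'b2', 'y3', 'key4']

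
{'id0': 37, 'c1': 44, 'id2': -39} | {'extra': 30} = {'id0': 37, 'c1': 44, 'id2': -39, 'extra': 30}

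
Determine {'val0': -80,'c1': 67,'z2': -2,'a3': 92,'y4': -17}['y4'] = -17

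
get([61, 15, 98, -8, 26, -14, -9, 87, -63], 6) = -9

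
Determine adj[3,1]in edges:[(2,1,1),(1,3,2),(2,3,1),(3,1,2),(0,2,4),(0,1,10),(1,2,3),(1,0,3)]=2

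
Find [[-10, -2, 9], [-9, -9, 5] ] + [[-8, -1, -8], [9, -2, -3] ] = [[-18, -3, 1], [0, -11, 2]]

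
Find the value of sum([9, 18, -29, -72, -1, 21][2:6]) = -81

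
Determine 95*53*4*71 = 1429940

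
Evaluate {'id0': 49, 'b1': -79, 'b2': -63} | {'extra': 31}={'id0': 49, 'b1': -79, 'b2': -63, 'extra': 31}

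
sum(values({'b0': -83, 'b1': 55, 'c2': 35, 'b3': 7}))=14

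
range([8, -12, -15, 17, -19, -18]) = 36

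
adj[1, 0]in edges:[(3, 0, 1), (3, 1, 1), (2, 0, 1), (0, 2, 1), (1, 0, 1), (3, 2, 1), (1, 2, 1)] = 1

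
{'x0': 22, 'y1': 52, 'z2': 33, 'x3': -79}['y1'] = 52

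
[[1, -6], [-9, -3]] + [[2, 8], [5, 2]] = [[3, 2], [-4, -1]]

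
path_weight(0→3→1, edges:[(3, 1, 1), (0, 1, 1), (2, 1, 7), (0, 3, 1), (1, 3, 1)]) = 2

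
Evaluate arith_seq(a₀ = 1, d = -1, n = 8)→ a_0 = 1 + 0*-1 = 1
a_1 = 1 + 1*-1 = 0
a_2 = 1 + 2*-1 = -1
...
= [1, 0, -1, -2, -3, -4, -5, -6]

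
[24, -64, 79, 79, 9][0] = 24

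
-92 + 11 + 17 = -64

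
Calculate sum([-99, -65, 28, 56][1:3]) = -37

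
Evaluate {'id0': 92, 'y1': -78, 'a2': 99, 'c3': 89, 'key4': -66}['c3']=89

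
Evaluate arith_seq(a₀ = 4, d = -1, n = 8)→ a_0 = 4 + 0*-1 = 4
a_1 = 4 + 1*-1 = 3
a_2 = 4 + 2*-1 = 2
...
= [4, 3, 2, 1, 0, -1, -2, -3]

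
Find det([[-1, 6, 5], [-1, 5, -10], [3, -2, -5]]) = (1)*(-1)*det([[5, -10], [-2, -5]]) + (-1)*(6)*det([[-1, -10], [3, -5]]) + (1)*(5)*det([[-1, 5], [3, -2]])
= 45 + -210 + -65
= -230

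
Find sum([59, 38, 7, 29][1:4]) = 74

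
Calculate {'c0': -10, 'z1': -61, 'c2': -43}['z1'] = -61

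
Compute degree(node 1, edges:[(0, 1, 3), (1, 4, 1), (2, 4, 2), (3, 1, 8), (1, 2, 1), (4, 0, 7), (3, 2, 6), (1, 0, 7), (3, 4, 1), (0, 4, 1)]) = incident: (0,1), (1,4), (3,1), (1,2), (1,0)
= 5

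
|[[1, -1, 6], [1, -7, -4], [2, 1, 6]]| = 66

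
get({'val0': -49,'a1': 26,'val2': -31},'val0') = -49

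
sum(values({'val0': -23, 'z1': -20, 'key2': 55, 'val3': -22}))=-10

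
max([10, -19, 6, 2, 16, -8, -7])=16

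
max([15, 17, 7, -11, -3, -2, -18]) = 17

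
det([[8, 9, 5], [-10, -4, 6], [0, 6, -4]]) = (1)*(8)*det([[-4, 6], [6, -4]]) + (-1)*(9)*det([[-10, 6], [0, -4]]) + (1)*(5)*det([[-10, -4], [0, 6]])
= -160 + -360 + -300
= -820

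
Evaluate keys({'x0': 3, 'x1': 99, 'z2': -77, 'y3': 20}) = ['x0', 'x1', 'z2', 'y3']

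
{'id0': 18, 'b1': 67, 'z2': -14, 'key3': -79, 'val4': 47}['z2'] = -14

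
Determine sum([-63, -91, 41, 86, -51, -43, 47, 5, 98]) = (-63) + (-91) + 41 + 86 + (-51) + (-43) + 47 + 5 + 98
= 29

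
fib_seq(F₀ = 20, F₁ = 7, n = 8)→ [20, 7, 27, 34, 61, 95, 156, 251]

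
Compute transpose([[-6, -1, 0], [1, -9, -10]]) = [[-6, 1], [-1, -9], [0, -10]]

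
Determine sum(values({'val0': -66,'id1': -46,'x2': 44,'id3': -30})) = (-66) + (-46) + 44 + (-30)
= -98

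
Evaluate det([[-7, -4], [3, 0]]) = (-7)*(0) - (-4)*(3)
= 12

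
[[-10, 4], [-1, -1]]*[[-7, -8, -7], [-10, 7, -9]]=[[30, 108, 34], [17, 1, 16]]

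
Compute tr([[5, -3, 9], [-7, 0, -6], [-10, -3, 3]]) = diagonal: 5 + 0 + 3
= 8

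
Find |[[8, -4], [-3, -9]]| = (8)*(-9) - (-4)*(-3)
= -84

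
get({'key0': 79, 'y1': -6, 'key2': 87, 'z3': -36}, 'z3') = -36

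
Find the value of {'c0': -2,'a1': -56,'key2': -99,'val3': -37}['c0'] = -2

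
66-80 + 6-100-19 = -127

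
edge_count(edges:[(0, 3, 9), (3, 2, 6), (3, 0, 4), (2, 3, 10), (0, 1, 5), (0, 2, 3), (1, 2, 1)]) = 7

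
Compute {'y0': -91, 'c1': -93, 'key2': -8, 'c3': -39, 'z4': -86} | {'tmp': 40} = {'y0': -91, 'c1': -93, 'key2': -8, 'c3': -39, 'z4': -86, 'tmp': 40}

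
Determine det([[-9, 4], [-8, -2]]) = 50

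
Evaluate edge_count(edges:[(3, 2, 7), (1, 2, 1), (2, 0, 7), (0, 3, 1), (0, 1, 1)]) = 5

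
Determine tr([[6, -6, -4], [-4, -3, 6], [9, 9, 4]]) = 7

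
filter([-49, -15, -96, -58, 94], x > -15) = keep x where x > -15: -49✗, -15✗, -96✗, -58✗, 94✓
= [94]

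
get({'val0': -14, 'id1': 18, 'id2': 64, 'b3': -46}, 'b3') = -46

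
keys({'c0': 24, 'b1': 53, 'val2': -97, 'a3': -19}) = ['c0', 'b1', 'val2', 'a3']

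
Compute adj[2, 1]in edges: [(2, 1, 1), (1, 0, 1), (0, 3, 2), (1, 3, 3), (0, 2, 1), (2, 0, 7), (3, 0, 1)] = 1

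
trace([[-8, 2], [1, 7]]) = -1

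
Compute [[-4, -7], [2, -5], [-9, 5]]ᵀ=[[-4, 2, -9], [-7, -5, 5]]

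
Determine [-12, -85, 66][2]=66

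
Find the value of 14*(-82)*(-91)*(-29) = -3029572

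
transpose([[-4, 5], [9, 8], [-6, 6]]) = [[-4, 9, -6], [5, 8, 6]]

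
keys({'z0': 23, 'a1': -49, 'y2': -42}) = ['z0', 'a1', 'y2']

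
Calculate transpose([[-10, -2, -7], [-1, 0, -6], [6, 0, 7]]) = [[-10, -1, 6], [-2, 0, 0], [-7, -6, 7]]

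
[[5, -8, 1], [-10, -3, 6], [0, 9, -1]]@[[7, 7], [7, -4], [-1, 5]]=C[0][0] = (5)*(7) + (-8)*(7) + (1)*(-1) = -22
C[0][1] = (5)*(7) + (-8)*(-4) + (1)*(5) = 72
C[1][0] = (-10)*(7) + (-3)*(7) + (6)*(-1) = -97
C[1][1] = (-10)*(7) + (-3)*(-4) + (6)*(5) = -28
C[2][0] = (0)*(7) + (9)*(7) + (-1)*(-1) = 64
C[2][1] = (0)*(7) + (9)*(-4) + (-1)*(5) = -41
= [[-22, 72], [-97, -28], [64, -41]]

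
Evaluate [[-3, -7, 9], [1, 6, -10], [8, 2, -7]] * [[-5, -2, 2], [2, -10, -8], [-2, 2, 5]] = [[-17, 94, 95], [27, -82, -96], [-22, -50, -35]]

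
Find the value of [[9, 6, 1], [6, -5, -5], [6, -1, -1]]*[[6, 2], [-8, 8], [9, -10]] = C[0][0] = (9)*(6) + (6)*(-8) + (1)*(9) = 15
C[0][1] = (9)*(2) + (6)*(8) + (1)*(-10) = 56
C[1][0] = (6)*(6) + (-5)*(-8) + (-5)*(9) = 31
C[1][1] = (6)*(2) + (-5)*(8) + (-5)*(-10) = 22
C[2][0] = (6)*(6) + (-1)*(-8) + (-1)*(9) = 35
C[2][1] = (6)*(2) + (-1)*(8) + (-1)*(-10) = 14
= [[15, 56], [31, 22], [35, 14]]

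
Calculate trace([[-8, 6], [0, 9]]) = diagonal: (-8) + 9
= 1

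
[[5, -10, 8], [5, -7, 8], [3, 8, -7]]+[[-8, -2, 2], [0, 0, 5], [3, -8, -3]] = [[-3, -12, 10], [5, -7, 13], [6, 0, -10]]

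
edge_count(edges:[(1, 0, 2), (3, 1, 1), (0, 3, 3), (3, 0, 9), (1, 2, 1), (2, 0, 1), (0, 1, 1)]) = 7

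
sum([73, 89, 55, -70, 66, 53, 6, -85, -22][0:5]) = slice → [73, 89, 55, -70, 66]
73 + 89 + 55 + (-70) + 66
= 213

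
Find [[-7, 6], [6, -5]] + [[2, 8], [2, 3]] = [[-5, 14], [8, -2]]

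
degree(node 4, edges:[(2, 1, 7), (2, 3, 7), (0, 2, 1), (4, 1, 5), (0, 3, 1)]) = incident: (4,1)
= 1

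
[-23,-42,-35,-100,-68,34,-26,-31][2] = -35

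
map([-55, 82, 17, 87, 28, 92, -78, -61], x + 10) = [-45, 92, 27, 97, 38, 102, -68, -51]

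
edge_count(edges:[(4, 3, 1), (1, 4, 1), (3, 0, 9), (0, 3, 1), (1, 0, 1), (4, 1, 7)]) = 6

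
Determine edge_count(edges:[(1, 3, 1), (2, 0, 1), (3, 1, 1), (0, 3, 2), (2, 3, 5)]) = 5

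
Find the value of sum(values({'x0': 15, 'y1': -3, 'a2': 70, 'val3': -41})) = 15 + (-3) + 70 + (-41)
= 41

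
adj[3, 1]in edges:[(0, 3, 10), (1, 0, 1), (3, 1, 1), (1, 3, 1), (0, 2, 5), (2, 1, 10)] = 1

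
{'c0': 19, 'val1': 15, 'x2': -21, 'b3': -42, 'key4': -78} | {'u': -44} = {'c0': 19, 'val1': 15, 'x2': -21, 'b3': -42, 'key4': -78, 'u': -44}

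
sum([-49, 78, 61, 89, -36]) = (-49) + 78 + 61 + 89 + (-36)
= 143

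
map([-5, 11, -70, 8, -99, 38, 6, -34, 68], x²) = [25, 121, 4900, 64, 9801, 1444, 36, 1156, 4624]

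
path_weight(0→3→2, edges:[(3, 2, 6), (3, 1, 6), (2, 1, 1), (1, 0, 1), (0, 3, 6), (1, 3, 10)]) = w(0→3)=6 + w(3→2)=6
= 12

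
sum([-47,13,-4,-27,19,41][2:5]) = -12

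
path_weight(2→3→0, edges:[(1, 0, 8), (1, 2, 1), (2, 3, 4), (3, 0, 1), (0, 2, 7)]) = 5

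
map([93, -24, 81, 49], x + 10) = [103, -14, 91, 59]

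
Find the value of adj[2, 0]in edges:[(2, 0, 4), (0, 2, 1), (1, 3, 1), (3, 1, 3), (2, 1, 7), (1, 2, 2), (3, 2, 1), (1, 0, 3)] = 4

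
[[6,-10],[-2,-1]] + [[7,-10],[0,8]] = [[13, -20], [-2, 7]]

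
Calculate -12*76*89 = -81168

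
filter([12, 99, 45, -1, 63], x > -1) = [12, 99, 45, 63]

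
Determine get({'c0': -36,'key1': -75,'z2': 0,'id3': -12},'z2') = 0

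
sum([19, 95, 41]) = 19 + 95 + 41
= 155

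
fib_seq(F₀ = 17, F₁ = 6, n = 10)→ F_2 = F_1 + F_0 = 23
F_3 = F_2 + F_1 = 29
F_4 = F_3 + F_2 = 52
...
= [17, 6, 23, 29, 52, 81, 133, 214, 347, 561]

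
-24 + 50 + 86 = 112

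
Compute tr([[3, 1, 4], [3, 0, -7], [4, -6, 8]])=11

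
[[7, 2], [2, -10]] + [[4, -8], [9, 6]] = [[11, -6], [11, -4]]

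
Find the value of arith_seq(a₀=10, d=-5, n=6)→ a_0 = 10 + 0*-5 = 10
a_1 = 10 + 1*-5 = 5
a_2 = 10 + 2*-5 = 0
...
= [10, 5, 0, -5, -10, -15]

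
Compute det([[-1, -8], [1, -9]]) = (-1)*(-9) - (-8)*(1)
= 17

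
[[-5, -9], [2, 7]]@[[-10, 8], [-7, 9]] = [[113, -121], [-69, 79]]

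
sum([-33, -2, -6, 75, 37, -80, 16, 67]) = 74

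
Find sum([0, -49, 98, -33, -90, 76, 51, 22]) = 0 + (-49) + 98 + (-33) + (-90) + 76 + 51 + 22
= 75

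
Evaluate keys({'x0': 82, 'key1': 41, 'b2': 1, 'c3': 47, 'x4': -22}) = ['x0', 'key1', 'b2', 'c3', 'x4']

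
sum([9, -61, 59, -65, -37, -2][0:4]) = -58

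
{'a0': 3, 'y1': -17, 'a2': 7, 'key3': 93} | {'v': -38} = {'a0': 3, 'y1': -17, 'a2': 7, 'key3': 93, 'v': -38}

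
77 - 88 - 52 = -63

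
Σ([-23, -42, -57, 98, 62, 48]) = 86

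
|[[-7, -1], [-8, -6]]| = (-7)*(-6) - (-1)*(-8)
= 34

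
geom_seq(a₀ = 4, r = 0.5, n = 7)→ [4.0, 2.0, 1.0, 0.5, 0.25, 0.125, 0.0625]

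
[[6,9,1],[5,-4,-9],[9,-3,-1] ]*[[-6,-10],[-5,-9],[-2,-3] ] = C[0][0] = (6)*(-6) + (9)*(-5) + (1)*(-2) = -83
C[0][1] = (6)*(-10) + (9)*(-9) + (1)*(-3) = -144
C[1][0] = (5)*(-6) + (-4)*(-5) + (-9)*(-2) = 8
C[1][1] = (5)*(-10) + (-4)*(-9) + (-9)*(-3) = 13
C[2][0] = (9)*(-6) + (-3)*(-5) + (-1)*(-2) = -37
C[2][1] = (9)*(-10) + (-3)*(-9) + (-1)*(-3) = -60
= [[-83, -144], [8, 13], [-37, -60]]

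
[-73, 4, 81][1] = 4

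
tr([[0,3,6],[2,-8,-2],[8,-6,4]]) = diagonal: 0 + (-8) + 4
= -4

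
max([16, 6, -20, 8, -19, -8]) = 16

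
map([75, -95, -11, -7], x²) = [5625, 9025, 121, 49]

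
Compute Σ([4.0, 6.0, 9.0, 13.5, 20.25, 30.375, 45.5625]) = 128.6875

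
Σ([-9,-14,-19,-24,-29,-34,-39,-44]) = -212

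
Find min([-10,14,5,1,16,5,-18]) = -18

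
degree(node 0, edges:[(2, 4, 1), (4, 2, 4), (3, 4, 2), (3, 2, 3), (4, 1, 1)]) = incident: none
= 0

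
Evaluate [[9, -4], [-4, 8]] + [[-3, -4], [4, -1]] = [[6, -8], [0, 7]]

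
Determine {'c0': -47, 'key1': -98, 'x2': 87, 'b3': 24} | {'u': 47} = {'c0': -47, 'key1': -98, 'x2': 87, 'b3': 24, 'u': 47}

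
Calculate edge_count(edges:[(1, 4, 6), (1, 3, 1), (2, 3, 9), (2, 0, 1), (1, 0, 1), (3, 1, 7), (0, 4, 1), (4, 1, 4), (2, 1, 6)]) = 9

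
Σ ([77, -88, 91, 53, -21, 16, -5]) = 77 + (-88) + 91 + 53 + (-21) + 16 + (-5)
= 123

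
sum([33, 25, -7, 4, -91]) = -36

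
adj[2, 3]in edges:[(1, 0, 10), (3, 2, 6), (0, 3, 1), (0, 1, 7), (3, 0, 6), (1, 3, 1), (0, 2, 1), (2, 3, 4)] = 4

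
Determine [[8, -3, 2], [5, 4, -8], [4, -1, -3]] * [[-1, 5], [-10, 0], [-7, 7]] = C[0][0] = (8)*(-1) + (-3)*(-10) + (2)*(-7) = 8
C[0][1] = (8)*(5) + (-3)*(0) + (2)*(7) = 54
C[1][0] = (5)*(-1) + (4)*(-10) + (-8)*(-7) = 11
C[1][1] = (5)*(5) + (4)*(0) + (-8)*(7) = -31
C[2][0] = (4)*(-1) + (-1)*(-10) + (-3)*(-7) = 27
C[2][1] = (4)*(5) + (-1)*(0) + (-3)*(7) = -1
= [[8, 54], [11, -31], [27, -1]]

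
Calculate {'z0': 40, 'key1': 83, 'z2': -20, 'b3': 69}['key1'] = 83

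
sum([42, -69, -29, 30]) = -26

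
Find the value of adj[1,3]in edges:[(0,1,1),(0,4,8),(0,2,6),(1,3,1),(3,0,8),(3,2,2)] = 1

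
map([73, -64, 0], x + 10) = [83, -54, 10]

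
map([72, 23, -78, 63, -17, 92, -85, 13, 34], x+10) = [82, 33, -68, 73, -7, 102, -75, 23, 44]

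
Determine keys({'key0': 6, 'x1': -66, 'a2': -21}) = ['key0', 'x1', 'a2']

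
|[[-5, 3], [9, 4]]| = -47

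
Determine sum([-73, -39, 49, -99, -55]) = (-73) + (-39) + 49 + (-99) + (-55)
= -217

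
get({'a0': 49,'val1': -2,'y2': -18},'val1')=-2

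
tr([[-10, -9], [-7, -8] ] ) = -18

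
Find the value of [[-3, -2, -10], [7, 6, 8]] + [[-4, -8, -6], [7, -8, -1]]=[[-7, -10, -16], [14, -2, 7]]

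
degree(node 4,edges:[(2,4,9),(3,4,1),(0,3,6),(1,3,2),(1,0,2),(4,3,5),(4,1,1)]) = incident: (2,4), (3,4), (4,3), (4,1)
= 4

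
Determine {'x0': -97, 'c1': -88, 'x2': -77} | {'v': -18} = {'x0': -97, 'c1': -88, 'x2': -77, 'v': -18}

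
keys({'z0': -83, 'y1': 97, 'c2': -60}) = ['z0', 'y1', 'c2']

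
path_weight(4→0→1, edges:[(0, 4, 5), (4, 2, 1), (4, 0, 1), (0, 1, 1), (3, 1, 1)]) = w(4→0)=1 + w(0→1)=1
= 2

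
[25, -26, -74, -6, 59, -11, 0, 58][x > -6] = [25, 59, 0, 58]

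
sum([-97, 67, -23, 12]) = (-97) + 67 + (-23) + 12
= -41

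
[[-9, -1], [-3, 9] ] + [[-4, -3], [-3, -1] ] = [[-13, -4], [-6, 8]]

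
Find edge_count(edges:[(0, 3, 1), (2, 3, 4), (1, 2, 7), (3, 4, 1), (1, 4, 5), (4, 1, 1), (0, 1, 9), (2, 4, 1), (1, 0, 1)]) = 9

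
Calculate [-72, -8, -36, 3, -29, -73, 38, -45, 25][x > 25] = [38]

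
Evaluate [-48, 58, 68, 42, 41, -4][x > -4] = [58, 68, 42, 41]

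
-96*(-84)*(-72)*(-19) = 11031552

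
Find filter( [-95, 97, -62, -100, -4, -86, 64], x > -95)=[97, -62, -4, -86, 64]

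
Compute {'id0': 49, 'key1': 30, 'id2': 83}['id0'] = 49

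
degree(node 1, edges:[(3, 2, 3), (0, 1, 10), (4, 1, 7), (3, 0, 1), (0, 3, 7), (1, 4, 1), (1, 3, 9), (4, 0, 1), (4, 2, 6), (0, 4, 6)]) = incident: (0,1), (4,1), (1,4), (1,3)
= 4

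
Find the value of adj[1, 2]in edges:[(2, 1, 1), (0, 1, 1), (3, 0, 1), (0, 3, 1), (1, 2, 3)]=3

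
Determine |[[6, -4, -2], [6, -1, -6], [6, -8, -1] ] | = (1)*(6)*det([[-1, -6], [-8, -1]]) + (-1)*(-4)*det([[6, -6], [6, -1]]) + (1)*(-2)*det([[6, -1], [6, -8]])
= -282 + 120 + 84
= -78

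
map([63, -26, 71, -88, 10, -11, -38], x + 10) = [73, -16, 81, -78, 20, -1, -28]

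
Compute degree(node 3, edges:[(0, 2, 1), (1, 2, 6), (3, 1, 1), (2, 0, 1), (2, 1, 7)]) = 1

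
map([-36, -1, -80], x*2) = [-72, -2, -160]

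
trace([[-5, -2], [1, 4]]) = diagonal: (-5) + 4
= -1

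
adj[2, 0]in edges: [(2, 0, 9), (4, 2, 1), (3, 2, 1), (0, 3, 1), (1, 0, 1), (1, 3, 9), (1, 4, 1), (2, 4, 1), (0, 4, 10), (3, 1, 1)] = 9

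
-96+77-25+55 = 11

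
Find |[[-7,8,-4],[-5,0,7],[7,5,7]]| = 1017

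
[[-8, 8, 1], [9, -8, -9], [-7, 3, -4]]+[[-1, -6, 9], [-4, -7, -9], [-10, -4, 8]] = [[-9, 2, 10], [5, -15, -18], [-17, -1, 4]]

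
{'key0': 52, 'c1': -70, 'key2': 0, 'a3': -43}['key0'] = 52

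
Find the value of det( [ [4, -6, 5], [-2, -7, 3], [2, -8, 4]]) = 50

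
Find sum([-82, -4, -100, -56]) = -242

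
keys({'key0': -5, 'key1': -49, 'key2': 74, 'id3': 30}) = ['key0', 'key1', 'key2', 'id3']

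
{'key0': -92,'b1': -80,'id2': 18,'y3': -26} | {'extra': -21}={'key0': -92, 'b1': -80, 'id2': 18, 'y3': -26, 'extra': -21}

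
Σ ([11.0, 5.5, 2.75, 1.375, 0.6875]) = 21.3125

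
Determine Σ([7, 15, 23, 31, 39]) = 115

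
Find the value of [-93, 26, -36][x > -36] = keep x where x > -36: -93✗, 26✓, -36✗
= [26]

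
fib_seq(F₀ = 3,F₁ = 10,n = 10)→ [3, 10, 13, 23, 36, 59, 95, 154, 249, 403]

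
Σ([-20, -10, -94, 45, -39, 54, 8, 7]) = (-20) + (-10) + (-94) + 45 + (-39) + 54 + 8 + 7
= -49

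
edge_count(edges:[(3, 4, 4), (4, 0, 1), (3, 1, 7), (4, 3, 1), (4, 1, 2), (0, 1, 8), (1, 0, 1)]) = 7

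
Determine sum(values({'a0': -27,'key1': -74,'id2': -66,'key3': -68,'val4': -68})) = -303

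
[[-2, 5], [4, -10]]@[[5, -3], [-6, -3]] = [[-40, -9], [80, 18]]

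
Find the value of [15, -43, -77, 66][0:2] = [15, -43]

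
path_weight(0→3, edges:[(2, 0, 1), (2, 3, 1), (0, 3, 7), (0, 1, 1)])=w(0→3)=7
= 7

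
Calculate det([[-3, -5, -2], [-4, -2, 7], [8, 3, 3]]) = -267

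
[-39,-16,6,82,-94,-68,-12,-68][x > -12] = [6, 82]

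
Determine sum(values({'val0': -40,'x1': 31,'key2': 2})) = -7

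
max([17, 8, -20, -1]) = 17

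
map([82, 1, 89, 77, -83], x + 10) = [92, 11, 99, 87, -73]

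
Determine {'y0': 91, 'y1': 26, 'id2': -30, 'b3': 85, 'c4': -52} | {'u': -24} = {'y0': 91, 'y1': 26, 'id2': -30, 'b3': 85, 'c4': -52, 'u': -24}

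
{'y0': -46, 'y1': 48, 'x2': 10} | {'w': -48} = {'y0': -46, 'y1': 48, 'x2': 10, 'w': -48}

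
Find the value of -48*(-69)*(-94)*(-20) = 6226560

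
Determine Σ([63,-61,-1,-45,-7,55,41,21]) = 66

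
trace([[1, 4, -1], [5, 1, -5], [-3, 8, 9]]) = diagonal: 1 + 1 + 9
= 11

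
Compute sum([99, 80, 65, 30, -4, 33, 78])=99 + 80 + 65 + 30 + (-4) + 33 + 78
= 381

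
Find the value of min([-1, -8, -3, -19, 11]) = -19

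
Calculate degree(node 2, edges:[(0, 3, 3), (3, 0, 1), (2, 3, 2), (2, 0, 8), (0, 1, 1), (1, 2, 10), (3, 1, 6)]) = incident: (2,3), (2,0), (1,2)
= 3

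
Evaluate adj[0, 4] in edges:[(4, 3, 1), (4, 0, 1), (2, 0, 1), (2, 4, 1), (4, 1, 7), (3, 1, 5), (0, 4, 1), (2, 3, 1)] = 1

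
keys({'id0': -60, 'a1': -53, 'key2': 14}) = ['id0', 'a1', 'key2']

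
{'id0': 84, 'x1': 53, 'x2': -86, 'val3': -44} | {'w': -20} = {'id0': 84, 'x1': 53, 'x2': -86, 'val3': -44, 'w': -20}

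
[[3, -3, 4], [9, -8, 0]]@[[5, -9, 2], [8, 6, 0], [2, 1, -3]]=C[0][0] = (3)*(5) + (-3)*(8) + (4)*(2) = -1
C[0][1] = (3)*(-9) + (-3)*(6) + (4)*(1) = -41
C[0][2] = (3)*(2) + (-3)*(0) + (4)*(-3) = -6
C[1][0] = (9)*(5) + (-8)*(8) + (0)*(2) = -19
C[1][1] = (9)*(-9) + (-8)*(6) + (0)*(1) = -129
C[1][2] = (9)*(2) + (-8)*(0) + (0)*(-3) = 18
= [[-1, -41, -6], [-19, -129, 18]]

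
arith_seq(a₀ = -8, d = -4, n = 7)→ [-8, -12, -16, -20, -24, -28, -32]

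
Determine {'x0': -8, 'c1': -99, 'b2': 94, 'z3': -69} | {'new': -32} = {'x0': -8, 'c1': -99, 'b2': 94, 'z3': -69, 'new': -32}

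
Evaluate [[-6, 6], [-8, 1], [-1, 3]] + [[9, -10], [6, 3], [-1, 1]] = [[3, -4], [-2, 4], [-2, 4]]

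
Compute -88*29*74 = -188848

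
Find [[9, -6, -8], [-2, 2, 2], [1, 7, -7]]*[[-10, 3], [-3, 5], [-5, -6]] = C[0][0] = (9)*(-10) + (-6)*(-3) + (-8)*(-5) = -32
C[0][1] = (9)*(3) + (-6)*(5) + (-8)*(-6) = 45
C[1][0] = (-2)*(-10) + (2)*(-3) + (2)*(-5) = 4
C[1][1] = (-2)*(3) + (2)*(5) + (2)*(-6) = -8
C[2][0] = (1)*(-10) + (7)*(-3) + (-7)*(-5) = 4
C[2][1] = (1)*(3) + (7)*(5) + (-7)*(-6) = 80
= [[-32, 45], [4, -8], [4, 80]]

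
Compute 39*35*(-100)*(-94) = 12831000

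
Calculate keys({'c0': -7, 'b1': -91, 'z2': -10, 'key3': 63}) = ['c0', 'b1', 'z2', 'key3']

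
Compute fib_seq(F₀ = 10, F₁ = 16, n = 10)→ [10, 16, 26, 42, 68, 110, 178, 288, 466, 754]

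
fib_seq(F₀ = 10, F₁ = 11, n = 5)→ F_2 = F_1 + F_0 = 21
F_3 = F_2 + F_1 = 32
F_4 = F_3 + F_2 = 53
= [10, 11, 21, 32, 53]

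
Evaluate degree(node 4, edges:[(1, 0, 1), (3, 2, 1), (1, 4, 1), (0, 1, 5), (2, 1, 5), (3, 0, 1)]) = 1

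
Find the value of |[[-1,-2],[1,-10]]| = (-1)*(-10) - (-2)*(1)
= 12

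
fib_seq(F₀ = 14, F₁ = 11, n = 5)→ F_2 = F_1 + F_0 = 25
F_3 = F_2 + F_1 = 36
F_4 = F_3 + F_2 = 61
= [14, 11, 25, 36, 61]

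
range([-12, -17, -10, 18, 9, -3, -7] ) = 35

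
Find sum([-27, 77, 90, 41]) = 181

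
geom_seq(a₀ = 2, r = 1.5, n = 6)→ a_0 = 2*1.5^0 = 2.0
a_1 = 2*1.5^1 = 3.0
a_2 = 2*1.5^2 = 4.5
...
= [2.0, 3.0, 4.5, 6.75, 10.125, 15.1875]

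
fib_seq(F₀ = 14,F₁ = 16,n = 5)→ F_2 = F_1 + F_0 = 30
F_3 = F_2 + F_1 = 46
F_4 = F_3 + F_2 = 76
= [14, 16, 30, 46, 76]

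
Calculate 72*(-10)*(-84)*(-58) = -3507840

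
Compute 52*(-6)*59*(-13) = 239304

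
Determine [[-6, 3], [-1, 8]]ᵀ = [[-6, -1], [3, 8]]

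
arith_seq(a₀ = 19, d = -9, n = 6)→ a_0 = 19 + 0*-9 = 19
a_1 = 19 + 1*-9 = 10
a_2 = 19 + 2*-9 = 1
...
= [19, 10, 1, -8, -17, -26]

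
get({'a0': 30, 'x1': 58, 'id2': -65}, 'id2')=-65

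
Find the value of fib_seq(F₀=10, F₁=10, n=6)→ F_2 = F_1 + F_0 = 20
F_3 = F_2 + F_1 = 30
F_4 = F_3 + F_2 = 50
...
= [10, 10, 20, 30, 50, 80]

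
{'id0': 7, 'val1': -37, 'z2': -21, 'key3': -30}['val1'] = -37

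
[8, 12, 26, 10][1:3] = [12, 26]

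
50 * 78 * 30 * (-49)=-5733000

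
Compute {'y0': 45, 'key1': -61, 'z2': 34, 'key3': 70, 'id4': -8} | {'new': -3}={'y0': 45, 'key1': -61, 'z2': 34, 'key3': 70, 'id4': -8, 'new': -3}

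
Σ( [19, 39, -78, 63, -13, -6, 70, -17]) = 19 + 39 + (-78) + 63 + (-13) + (-6) + 70 + (-17)
= 77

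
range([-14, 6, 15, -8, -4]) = 29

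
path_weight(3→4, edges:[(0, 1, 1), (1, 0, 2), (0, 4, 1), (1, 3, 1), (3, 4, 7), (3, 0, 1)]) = w(3→4)=7
= 7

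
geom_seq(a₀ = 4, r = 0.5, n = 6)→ a_0 = 4*0.5^0 = 4.0
a_1 = 4*0.5^1 = 2.0
a_2 = 4*0.5^2 = 1.0
...
= [4.0, 2.0, 1.0, 0.5, 0.25, 0.125]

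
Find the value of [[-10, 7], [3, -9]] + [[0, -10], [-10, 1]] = [[-10, -3], [-7, -8]]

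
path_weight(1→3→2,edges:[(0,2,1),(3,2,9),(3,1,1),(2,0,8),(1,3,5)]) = w(1→3)=5 + w(3→2)=9
= 14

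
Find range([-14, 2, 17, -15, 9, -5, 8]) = 32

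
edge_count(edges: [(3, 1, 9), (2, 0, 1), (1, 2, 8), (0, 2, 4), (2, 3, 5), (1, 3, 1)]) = 6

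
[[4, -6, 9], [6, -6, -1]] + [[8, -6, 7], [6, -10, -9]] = [[12, -12, 16], [12, -16, -10]]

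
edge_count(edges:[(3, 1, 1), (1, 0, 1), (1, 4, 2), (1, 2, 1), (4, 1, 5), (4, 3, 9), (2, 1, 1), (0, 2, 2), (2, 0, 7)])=9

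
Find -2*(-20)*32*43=55040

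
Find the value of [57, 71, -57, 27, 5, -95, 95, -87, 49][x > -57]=[57, 71, 27, 5, 95, 49]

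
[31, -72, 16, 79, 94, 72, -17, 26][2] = 16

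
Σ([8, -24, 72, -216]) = -160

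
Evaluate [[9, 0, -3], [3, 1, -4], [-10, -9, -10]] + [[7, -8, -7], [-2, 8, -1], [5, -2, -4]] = [[16, -8, -10], [1, 9, -5], [-5, -11, -14]]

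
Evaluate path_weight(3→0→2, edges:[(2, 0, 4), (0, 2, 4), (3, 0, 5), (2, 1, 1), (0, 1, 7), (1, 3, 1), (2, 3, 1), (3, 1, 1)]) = 9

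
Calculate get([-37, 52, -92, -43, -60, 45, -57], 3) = -43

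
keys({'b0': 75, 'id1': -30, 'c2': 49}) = ['b0', 'id1', 'c2']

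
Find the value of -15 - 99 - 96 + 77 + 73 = -60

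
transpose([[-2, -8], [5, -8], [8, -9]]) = [[-2, 5, 8], [-8, -8, -9]]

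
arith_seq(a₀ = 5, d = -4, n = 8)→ [5, 1, -3, -7, -11, -15, -19, -23]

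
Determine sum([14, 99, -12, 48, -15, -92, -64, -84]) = 14 + 99 + (-12) + 48 + (-15) + (-92) + (-64) + (-84)
= -106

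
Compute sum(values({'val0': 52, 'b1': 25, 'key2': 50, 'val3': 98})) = 225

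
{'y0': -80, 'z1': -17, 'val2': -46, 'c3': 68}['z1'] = -17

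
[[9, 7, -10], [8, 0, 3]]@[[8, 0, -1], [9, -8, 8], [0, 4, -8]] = [[135, -96, 127], [64, 12, -32]]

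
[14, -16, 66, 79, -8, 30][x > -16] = keep x where x > -16: 14✓, -16✗, 66✓, 79✓, -8✓, 30✓
= [14, 66, 79, -8, 30]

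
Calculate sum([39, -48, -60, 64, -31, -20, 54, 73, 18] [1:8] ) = 32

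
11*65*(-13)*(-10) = 92950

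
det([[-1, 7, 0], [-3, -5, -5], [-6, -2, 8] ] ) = (1)*(-1)*det([[-5, -5], [-2, 8]]) + (-1)*(7)*det([[-3, -5], [-6, 8]]) + (1)*(0)*det([[-3, -5], [-6, -2]])
= 50 + 378 + 0
= 428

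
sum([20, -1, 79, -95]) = 20 + (-1) + 79 + (-95)
= 3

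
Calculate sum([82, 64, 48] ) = 194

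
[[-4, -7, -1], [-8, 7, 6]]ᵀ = [[-4, -8], [-7, 7], [-1, 6]]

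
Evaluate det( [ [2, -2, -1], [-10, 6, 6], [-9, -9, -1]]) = (1)*(2)*det([[6, 6], [-9, -1]]) + (-1)*(-2)*det([[-10, 6], [-9, -1]]) + (1)*(-1)*det([[-10, 6], [-9, -9]])
= 96 + 128 + -144
= 80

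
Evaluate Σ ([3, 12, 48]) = 63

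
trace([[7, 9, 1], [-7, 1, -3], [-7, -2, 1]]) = diagonal: 7 + 1 + 1
= 9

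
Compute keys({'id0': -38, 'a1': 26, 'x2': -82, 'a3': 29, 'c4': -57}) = ['id0', 'a1', 'x2', 'a3', 'c4']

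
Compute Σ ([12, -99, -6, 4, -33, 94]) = 12 + (-99) + (-6) + 4 + (-33) + 94
= -28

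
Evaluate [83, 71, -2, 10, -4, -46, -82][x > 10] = [83, 71]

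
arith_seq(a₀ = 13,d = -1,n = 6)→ [13, 12, 11, 10, 9, 8]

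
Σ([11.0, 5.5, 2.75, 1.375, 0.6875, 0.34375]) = 21.65625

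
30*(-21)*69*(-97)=4216590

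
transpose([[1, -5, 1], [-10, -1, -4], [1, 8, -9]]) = [[1, -10, 1], [-5, -1, 8], [1, -4, -9]]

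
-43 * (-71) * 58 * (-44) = -7791256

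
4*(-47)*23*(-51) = 220524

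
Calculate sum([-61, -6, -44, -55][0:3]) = slice → [-61, -6, -44]
(-61) + (-6) + (-44)
= -111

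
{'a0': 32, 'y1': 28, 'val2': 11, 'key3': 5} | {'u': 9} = {'a0': 32, 'y1': 28, 'val2': 11, 'key3': 5, 'u': 9}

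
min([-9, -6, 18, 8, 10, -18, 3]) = -18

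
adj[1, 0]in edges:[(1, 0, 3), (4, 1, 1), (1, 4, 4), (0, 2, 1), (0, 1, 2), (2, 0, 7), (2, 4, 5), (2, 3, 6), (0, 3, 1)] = 3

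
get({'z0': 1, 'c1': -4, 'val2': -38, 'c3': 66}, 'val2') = -38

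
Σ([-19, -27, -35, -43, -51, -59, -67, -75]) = -376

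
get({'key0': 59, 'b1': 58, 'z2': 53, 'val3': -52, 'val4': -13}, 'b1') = 58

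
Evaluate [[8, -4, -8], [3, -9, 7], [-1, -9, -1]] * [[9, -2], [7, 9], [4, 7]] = C[0][0] = (8)*(9) + (-4)*(7) + (-8)*(4) = 12
C[0][1] = (8)*(-2) + (-4)*(9) + (-8)*(7) = -108
C[1][0] = (3)*(9) + (-9)*(7) + (7)*(4) = -8
C[1][1] = (3)*(-2) + (-9)*(9) + (7)*(7) = -38
C[2][0] = (-1)*(9) + (-9)*(7) + (-1)*(4) = -76
C[2][1] = (-1)*(-2) + (-9)*(9) + (-1)*(7) = -86
= [[12, -108], [-8, -38], [-76, -86]]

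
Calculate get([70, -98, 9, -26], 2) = 9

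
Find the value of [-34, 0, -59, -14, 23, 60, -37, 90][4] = 23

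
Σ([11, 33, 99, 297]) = 11 + 33 + 99 + 297
= 440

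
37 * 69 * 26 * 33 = 2190474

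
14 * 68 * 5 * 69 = 328440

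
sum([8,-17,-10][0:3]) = -19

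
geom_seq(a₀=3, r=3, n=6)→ a_0 = 3*3^0 = 3
a_1 = 3*3^1 = 9
a_2 = 3*3^2 = 27
...
= [3, 9, 27, 81, 243, 729]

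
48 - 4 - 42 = 2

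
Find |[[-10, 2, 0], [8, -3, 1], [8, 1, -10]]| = -114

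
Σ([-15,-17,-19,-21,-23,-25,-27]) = (-15) + (-17) + (-19) + (-21) + (-23) + (-25) + (-27)
= -147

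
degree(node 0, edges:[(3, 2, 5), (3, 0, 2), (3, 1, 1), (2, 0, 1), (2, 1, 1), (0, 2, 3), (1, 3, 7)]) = 3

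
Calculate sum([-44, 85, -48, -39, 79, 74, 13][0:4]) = slice → [-44, 85, -48, -39]
(-44) + 85 + (-48) + (-39)
= -46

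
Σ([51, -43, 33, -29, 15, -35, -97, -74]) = 51 + (-43) + 33 + (-29) + 15 + (-35) + (-97) + (-74)
= -179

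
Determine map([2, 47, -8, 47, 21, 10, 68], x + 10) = 2+10=12, 47+10=57, -8+10=2, 47+10=57, 21+10=31, 10+10=20, 68+10=78
= [12, 57, 2, 57, 31, 20, 78]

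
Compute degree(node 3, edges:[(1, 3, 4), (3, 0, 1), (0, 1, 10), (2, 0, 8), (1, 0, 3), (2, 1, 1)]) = incident: (1,3), (3,0)
= 2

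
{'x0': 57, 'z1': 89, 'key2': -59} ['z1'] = 89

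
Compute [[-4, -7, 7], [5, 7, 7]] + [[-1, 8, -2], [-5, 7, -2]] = [[-5, 1, 5], [0, 14, 5]]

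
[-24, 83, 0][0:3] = [-24, 83, 0]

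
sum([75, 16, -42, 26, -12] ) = 75 + 16 + (-42) + 26 + (-12)
= 63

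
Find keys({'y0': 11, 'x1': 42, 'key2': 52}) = ['y0', 'x1', 'key2']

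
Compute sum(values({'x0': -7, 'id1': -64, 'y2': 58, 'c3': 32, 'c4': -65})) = (-7) + (-64) + 58 + 32 + (-65)
= -46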